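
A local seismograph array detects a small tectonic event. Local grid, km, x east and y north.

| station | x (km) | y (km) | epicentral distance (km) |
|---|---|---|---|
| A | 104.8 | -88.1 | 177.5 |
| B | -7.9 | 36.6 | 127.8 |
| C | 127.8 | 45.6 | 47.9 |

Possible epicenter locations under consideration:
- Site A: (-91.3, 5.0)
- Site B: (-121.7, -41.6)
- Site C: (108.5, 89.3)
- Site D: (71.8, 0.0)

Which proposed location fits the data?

Site C

For each candidate, compare |candidate − station| to the reported distance:
Site A: residuals A 39.6, B 38.6, C 174.9 → max 174.9 km
Site B: residuals A 53.7, B 10.3, C 216.4 → max 216.4 km
Site C: residuals A 0.1, B 0.0, C 0.1 → max 0.1 km
Site D: residuals A 83.4, B 40.1, C 24.3 → max 83.4 km
Only Site C has all residuals ≈ 0.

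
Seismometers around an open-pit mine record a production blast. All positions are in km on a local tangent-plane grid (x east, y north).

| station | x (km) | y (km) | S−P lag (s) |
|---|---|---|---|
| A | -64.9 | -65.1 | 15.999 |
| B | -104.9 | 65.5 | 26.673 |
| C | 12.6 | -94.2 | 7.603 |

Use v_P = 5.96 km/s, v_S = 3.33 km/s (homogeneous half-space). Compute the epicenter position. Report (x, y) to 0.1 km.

(55.5, -56.1)

Distance from S−P lag: d = Δt · v_P v_S / (v_P − v_S) = Δt · (5.96·3.33)/(5.96−3.33) ≈ 7.5463·Δt.
So d_A = 120.73, d_B = 201.28, d_C = 57.37 km.
Circle about each station: (x + 64.9)² + (y + 65.1)² = 120.73²; (x + 104.9)² + (y − 65.5)² = 201.28²; (x − 12.6)² + (y + 94.2)² = 57.37².
Subtracting the A equation from the B and C equations removes the quadratic terms:
-80.0 x + 261.2 y = -19093.67
155.0 x − 58.2 y = 11866.80
Solving the 2×2 system: x ≈ 55.5, y ≈ -56.1 km.
Check against A (with the unrounded x, y): √((x + 64.9)²+(y + 65.1)²) = 120.73 ≈ 120.73 km. ✓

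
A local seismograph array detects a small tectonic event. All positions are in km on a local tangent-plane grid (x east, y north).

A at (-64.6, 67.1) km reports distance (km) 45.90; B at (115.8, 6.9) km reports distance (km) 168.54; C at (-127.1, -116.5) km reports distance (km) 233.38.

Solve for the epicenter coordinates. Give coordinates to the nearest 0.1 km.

Circle about each station: (x + 64.6)² + (y − 67.1)² = 45.90²; (x − 115.8)² + (y − 6.9)² = 168.54²; (x + 127.1)² + (y + 116.5)² = 233.38².
Subtracting the A equation from the B and C equations removes the quadratic terms:
360.8 x − 120.4 y = -21517.24
-125.0 x − 367.2 y = -31308.32
Solving the 2×2 system: x ≈ -28.0, y ≈ 94.8 km.
Check against A (with the unrounded x, y): √((x + 64.6)²+(y − 67.1)²) = 45.89 ≈ 45.90 km. ✓

(-28.0, 94.8)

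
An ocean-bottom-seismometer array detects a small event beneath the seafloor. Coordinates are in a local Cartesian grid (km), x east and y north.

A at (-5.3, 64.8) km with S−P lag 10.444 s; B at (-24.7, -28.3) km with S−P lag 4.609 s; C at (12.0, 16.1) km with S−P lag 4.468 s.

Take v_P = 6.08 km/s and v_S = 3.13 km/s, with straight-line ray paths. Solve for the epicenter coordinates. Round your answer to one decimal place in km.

x ≈ -10.1 km, y ≈ -2.4 km

Distance from S−P lag: d = Δt · v_P v_S / (v_P − v_S) = Δt · (6.08·3.13)/(6.08−3.13) ≈ 6.4510·Δt.
So d_A = 67.37, d_B = 29.73, d_C = 28.82 km.
Circle about each station: (x + 5.3)² + (y − 64.8)² = 67.37²; (x + 24.7)² + (y + 28.3)² = 29.73²; (x − 12.0)² + (y − 16.1)² = 28.82².
Subtracting pairs of circle equations eliminates x²+y² and gives linear equations (the radical axes):
-38.8 x − 186.2 y = 838.69
34.6 x − 97.4 y = -115.80
Solving the 2×2 system: x ≈ -10.1, y ≈ -2.4 km.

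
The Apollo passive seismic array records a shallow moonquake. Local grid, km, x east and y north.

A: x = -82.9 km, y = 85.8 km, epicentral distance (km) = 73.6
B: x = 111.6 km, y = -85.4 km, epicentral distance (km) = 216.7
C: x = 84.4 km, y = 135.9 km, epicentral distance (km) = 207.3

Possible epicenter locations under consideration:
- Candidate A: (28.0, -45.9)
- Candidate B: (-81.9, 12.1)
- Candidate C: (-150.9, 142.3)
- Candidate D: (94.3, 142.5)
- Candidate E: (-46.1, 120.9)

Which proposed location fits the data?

For each candidate, compare |candidate − station| to the reported distance:
Candidate A: residuals A 98.6, B 124.2, C 17.0 → max 124.2 km
Candidate B: residuals A 0.1, B 0.0, C 0.0 → max 0.1 km
Candidate C: residuals A 14.8, B 130.8, C 28.1 → max 130.8 km
Candidate D: residuals A 112.5, B 11.9, C 195.4 → max 195.4 km
Candidate E: residuals A 22.7, B 43.0, C 75.9 → max 75.9 km
Only Candidate B has all residuals ≈ 0.

Candidate B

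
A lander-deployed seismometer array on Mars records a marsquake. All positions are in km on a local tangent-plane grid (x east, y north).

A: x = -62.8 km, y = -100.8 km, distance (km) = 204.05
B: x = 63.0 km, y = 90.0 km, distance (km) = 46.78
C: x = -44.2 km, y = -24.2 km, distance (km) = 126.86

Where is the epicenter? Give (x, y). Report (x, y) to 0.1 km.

16.3 km east, 87.3 km north

Circle about each station: (x + 62.8)² + (y + 100.8)² = 204.05²; (x − 63.0)² + (y − 90.0)² = 46.78²; (x + 44.2)² + (y + 24.2)² = 126.86².
Subtracting pairs of circle equations eliminates x²+y² and gives linear equations (the radical axes):
251.6 x + 381.6 y = 37412.55
37.2 x + 153.2 y = 13977.74
Solving the 2×2 system: x ≈ 16.3, y ≈ 87.3 km.
Check against A (with the unrounded x, y): √((x + 62.8)²+(y + 100.8)²) = 204.04 ≈ 204.05 km. ✓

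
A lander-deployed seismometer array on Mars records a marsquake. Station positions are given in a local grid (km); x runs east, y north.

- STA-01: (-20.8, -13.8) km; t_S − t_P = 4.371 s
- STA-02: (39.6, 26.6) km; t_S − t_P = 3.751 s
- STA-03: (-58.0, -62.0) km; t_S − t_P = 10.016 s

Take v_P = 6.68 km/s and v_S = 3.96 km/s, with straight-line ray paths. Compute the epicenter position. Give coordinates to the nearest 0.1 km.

(20.7, -4.6)

Distance from S−P lag: d = Δt · v_P v_S / (v_P − v_S) = Δt · (6.68·3.96)/(6.68−3.96) ≈ 9.7253·Δt.
So d_STA-01 = 42.51, d_STA-02 = 36.48, d_STA-03 = 97.41 km.
Circle about each station: (x + 20.8)² + (y + 13.8)² = 42.51²; (x − 39.6)² + (y − 26.6)² = 36.48²; (x + 58.0)² + (y + 62.0)² = 97.41².
Subtracting pairs of circle equations eliminates x²+y² and gives linear equations (the radical axes):
120.8 x + 80.8 y = 2128.95
-74.4 x − 96.4 y = -1096.69
Solving the 2×2 system: x ≈ 20.7, y ≈ -4.6 km.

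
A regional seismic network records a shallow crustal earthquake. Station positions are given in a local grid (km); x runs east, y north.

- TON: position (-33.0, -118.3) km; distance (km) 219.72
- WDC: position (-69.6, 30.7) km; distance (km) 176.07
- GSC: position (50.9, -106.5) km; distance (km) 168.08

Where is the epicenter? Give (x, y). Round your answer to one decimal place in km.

Circle about each station: (x + 33.0)² + (y + 118.3)² = 219.72²; (x + 69.6)² + (y − 30.7)² = 176.07²; (x − 50.9)² + (y + 106.5)² = 168.08².
Subtracting pairs of circle equations eliminates x²+y² and gives linear equations (the radical axes):
-73.2 x + 298.0 y = 7978.99
167.8 x + 23.6 y = 18875.16
Solving the 2×2 system: x ≈ 105.1, y ≈ 52.6 km.
Check against TON (with the unrounded x, y): √((x + 33.0)²+(y + 118.3)²) = 219.71 ≈ 219.72 km. ✓

(105.1, 52.6)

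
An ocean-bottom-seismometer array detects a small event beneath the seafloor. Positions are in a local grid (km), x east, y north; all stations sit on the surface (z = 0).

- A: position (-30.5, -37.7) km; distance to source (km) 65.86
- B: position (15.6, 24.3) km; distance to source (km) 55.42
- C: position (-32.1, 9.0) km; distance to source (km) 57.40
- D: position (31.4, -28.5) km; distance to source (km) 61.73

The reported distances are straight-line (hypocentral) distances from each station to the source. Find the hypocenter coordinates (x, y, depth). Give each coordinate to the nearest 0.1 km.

x ≈ 0.1 km, y ≈ -2.1 km, depth ≈ 46.2 km

Each station gives a sphere (x−x_i)² + (y−y_i)² + z² = d_i² (stations at z=0).
Subtracting the A sphere from B and C: z² cancels, leaving linear equations in x and y:
92.2 x + 124.0 y = -251.53
-3.2 x + 93.4 y = -197.35
Solving: x ≈ 0.109, y ≈ -2.109 km (keep extra digits for the depth step; rounded: 0.1, -2.1).
Then from the A sphere: z² = 65.86² − (x + 30.5)² − (y + 37.7)² with x = 0.109, y = -2.109, so z ≈ 46.194 ≈ 46.2 km.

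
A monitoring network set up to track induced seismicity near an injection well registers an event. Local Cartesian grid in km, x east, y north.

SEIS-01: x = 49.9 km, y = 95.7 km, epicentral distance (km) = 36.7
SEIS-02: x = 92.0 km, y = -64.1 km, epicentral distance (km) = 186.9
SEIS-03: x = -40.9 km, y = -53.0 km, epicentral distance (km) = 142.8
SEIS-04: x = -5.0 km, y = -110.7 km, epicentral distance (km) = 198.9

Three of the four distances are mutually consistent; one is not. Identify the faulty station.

SEIS-01

Solve using three stations at a time. Using SEIS-02, SEIS-03, SEIS-04 (subtract circle equations pairwise → linear system) gives (x, y) ≈ (-16.9, 88.0).
Distances from that point to each station vs reported:
  SEIS-01: calculated 67.3 vs reported 36.7 → residual 30.6 km
  SEIS-02: calculated 187.1 vs reported 186.9 → residual 0.2 km
  SEIS-03: calculated 143.0 vs reported 142.8 → residual 0.2 km
  SEIS-04: calculated 199.1 vs reported 198.9 → residual 0.2 km
SEIS-02, SEIS-03, SEIS-04 are mutually consistent (residuals ≈ 0); SEIS-01 is off by 30.6 km.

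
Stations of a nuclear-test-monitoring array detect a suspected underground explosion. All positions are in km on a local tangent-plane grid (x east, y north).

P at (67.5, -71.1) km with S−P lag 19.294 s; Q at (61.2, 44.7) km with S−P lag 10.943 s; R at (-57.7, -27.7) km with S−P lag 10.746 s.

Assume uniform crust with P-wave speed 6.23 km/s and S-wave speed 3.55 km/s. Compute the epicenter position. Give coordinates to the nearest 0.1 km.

Distance from S−P lag: d = Δt · v_P v_S / (v_P − v_S) = Δt · (6.23·3.55)/(6.23−3.55) ≈ 8.2524·Δt.
So d_P = 159.22, d_Q = 90.31, d_R = 88.68 km.
Circle about each station: (x − 67.5)² + (y + 71.1)² = 159.22²; (x − 61.2)² + (y − 44.7)² = 90.31²; (x + 57.7)² + (y + 27.7)² = 88.68².
Subtracting the P equation from the Q and R equations removes the quadratic terms:
-12.6 x + 231.6 y = 13327.18
-250.4 x + 86.8 y = 11971.99
Solving the 2×2 system: x ≈ -28.4, y ≈ 56.0 km.

(-28.4, 56.0)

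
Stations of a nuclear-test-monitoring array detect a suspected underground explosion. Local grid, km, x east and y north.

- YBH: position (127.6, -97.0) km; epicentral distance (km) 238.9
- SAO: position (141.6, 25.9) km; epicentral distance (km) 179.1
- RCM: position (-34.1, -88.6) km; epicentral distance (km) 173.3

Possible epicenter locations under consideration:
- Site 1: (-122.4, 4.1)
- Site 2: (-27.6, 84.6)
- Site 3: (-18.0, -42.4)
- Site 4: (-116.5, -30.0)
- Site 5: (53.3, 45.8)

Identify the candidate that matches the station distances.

Site 2

For each candidate, compare |candidate − station| to the reported distance:
Site 1: residuals YBH 30.8, SAO 85.8, RCM 45.3 → max 85.8 km
Site 2: residuals YBH 0.0, SAO 0.0, RCM 0.0 → max 0.0 km
Site 3: residuals YBH 83.4, SAO 5.5, RCM 124.4 → max 124.4 km
Site 4: residuals YBH 14.2, SAO 85.0, RCM 72.2 → max 85.0 km
Site 5: residuals YBH 77.9, SAO 88.6, RCM 13.0 → max 88.6 km
Only Site 2 has all residuals ≈ 0.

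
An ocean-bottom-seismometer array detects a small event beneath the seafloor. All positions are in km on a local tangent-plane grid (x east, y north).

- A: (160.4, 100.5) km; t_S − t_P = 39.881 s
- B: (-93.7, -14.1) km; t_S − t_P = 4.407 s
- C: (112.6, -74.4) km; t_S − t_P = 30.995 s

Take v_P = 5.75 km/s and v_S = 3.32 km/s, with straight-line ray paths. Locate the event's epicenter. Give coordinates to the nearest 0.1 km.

(-126.1, -26.3)

Distance from S−P lag: d = Δt · v_P v_S / (v_P − v_S) = Δt · (5.75·3.32)/(5.75−3.32) ≈ 7.8560·Δt.
So d_A = 313.30, d_B = 34.62, d_C = 243.50 km.
Circle about each station: (x − 160.4)² + (y − 100.5)² = 313.30²; (x + 93.7)² + (y + 14.1)² = 34.62²; (x − 112.6)² + (y + 74.4)² = 243.50².
Subtracting pairs of circle equations eliminates x²+y² and gives linear equations (the radical axes):
-508.2 x − 229.2 y = 70108.44
-95.6 x − 349.8 y = 21250.35
Solving the 2×2 system: x ≈ -126.1, y ≈ -26.3 km.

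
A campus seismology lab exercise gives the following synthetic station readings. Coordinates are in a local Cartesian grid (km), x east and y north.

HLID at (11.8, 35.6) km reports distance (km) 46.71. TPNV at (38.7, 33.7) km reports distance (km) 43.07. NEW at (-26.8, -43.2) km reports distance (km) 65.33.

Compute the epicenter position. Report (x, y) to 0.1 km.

28.3 km east, -8.1 km north

Circle about each station: (x − 11.8)² + (y − 35.6)² = 46.71²; (x − 38.7)² + (y − 33.7)² = 43.07²; (x + 26.8)² + (y + 43.2)² = 65.33².
Subtracting the HLID equation from the TPNV and NEW equations removes the quadratic terms:
53.8 x − 3.8 y = 1553.58
-77.2 x − 157.6 y = -908.30
Solving the 2×2 system: x ≈ 28.3, y ≈ -8.1 km.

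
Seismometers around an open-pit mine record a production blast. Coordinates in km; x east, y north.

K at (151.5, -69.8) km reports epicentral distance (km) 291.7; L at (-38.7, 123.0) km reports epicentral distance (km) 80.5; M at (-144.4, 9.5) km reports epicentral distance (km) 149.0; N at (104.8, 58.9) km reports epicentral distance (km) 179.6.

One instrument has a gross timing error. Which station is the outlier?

Solve using three stations at a time. Using K, M, N (subtract circle equations pairwise → linear system) gives (x, y) ≈ (-59.3, 131.8).
Distances from that point to each station vs reported:
  K: calculated 291.7 vs reported 291.7 → residual 0.0 km
  L: calculated 22.4 vs reported 80.5 → residual 58.1 km
  M: calculated 149.0 vs reported 149.0 → residual 0.0 km
  N: calculated 179.6 vs reported 179.6 → residual 0.0 km
K, M, N are mutually consistent (residuals ≈ 0); L is off by 58.1 km.

L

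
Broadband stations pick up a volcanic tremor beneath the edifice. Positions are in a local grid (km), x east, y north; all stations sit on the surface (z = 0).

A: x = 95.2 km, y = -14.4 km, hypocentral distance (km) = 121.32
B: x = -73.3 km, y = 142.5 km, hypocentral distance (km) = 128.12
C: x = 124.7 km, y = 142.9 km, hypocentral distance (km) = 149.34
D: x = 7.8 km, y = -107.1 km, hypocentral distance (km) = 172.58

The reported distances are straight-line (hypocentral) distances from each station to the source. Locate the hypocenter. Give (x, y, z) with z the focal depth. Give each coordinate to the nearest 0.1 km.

x ≈ 11.0 km, y ≈ 58.7 km, depth ≈ 47.8 km

Each station gives a sphere (x−x_i)² + (y−y_i)² + z² = d_i² (stations at z=0).
Subtracting the A sphere from B and C: z² cancels, leaving linear equations in x and y:
-337.0 x + 313.8 y = 14712.55
59.0 x + 314.6 y = 19116.21
Solving: x ≈ 11.002, y ≈ 58.700 km (keep extra digits for the depth step; rounded: 11.0, 58.7).
Then from the A sphere: z² = 121.32² − (x − 95.2)² − (y + 14.4)² with x = 11.002, y = 58.700, so z ≈ 47.808 ≈ 47.8 km.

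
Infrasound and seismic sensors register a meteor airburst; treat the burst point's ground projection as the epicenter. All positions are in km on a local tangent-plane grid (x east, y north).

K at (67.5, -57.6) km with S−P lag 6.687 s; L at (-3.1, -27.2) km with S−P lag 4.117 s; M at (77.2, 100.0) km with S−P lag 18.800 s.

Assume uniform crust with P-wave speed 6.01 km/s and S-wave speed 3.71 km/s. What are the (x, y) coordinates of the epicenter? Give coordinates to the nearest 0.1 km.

Distance from S−P lag: d = Δt · v_P v_S / (v_P − v_S) = Δt · (6.01·3.71)/(6.01−3.71) ≈ 9.6944·Δt.
So d_K = 64.83, d_L = 39.91, d_M = 182.25 km.
Circle about each station: (x − 67.5)² + (y + 57.6)² = 64.83²; (x + 3.1)² + (y + 27.2)² = 39.91²; (x − 77.2)² + (y − 100.0)² = 182.25².
Subtracting pairs of circle equations eliminates x²+y² and gives linear equations (the radical axes):
-141.2 x + 60.8 y = -4514.44
19.4 x + 315.2 y = -20926.30
Solving the 2×2 system: x ≈ 3.3, y ≈ -66.6 km.
Check against K (with the unrounded x, y): √((x − 67.5)²+(y + 57.6)²) = 64.83 ≈ 64.83 km. ✓

(3.3, -66.6)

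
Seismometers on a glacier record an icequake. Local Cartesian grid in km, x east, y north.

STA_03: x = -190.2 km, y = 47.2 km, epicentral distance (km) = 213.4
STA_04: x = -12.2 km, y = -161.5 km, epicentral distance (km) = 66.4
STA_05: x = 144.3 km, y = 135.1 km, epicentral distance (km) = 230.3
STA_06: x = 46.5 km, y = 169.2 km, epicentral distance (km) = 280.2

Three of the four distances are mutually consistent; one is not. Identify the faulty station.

STA_05

Solve using three stations at a time. Using STA_03, STA_04, STA_06 (subtract circle equations pairwise → linear system) gives (x, y) ≈ (-34.7, -99.0).
Distances from that point to each station vs reported:
  STA_03: calculated 213.4 vs reported 213.4 → residual 0.0 km
  STA_04: calculated 66.4 vs reported 66.4 → residual 0.0 km
  STA_05: calculated 294.7 vs reported 230.3 → residual 64.4 km
  STA_06: calculated 280.2 vs reported 280.2 → residual 0.0 km
STA_03, STA_04, STA_06 are mutually consistent (residuals ≈ 0); STA_05 is off by 64.4 km.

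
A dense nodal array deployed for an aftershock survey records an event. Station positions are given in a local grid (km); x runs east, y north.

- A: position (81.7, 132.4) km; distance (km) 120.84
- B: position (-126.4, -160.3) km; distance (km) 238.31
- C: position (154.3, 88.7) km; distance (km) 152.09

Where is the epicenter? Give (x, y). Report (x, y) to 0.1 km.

Circle about each station: (x − 81.7)² + (y − 132.4)² = 120.84²; (x + 126.4)² + (y + 160.3)² = 238.31²; (x − 154.3)² + (y − 88.7)² = 152.09².
Subtracting pairs of circle equations eliminates x²+y² and gives linear equations (the radical axes):
-416.2 x − 585.4 y = -24720.95
145.2 x − 87.4 y = -1057.53
Solving the 2×2 system: x ≈ 12.7, y ≈ 33.2 km.

(12.7, 33.2)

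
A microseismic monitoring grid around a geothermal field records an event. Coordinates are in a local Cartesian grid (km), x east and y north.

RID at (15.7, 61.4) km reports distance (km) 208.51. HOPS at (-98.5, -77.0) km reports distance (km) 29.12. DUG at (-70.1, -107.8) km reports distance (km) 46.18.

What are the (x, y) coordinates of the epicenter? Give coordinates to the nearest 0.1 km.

Circle about each station: (x − 15.7)² + (y − 61.4)² = 208.51²; (x + 98.5)² + (y + 77.0)² = 29.12²; (x + 70.1)² + (y + 107.8)² = 46.18².
Subtracting the RID equation from the HOPS and DUG equations removes the quadratic terms:
-228.4 x − 276.8 y = 54243.25
-171.6 x − 338.4 y = 53862.23
Solving the 2×2 system: x ≈ -115.7, y ≈ -100.5 km.
Check against RID (with the unrounded x, y): √((x − 15.7)²+(y − 61.4)²) = 208.51 ≈ 208.51 km. ✓

(-115.7, -100.5)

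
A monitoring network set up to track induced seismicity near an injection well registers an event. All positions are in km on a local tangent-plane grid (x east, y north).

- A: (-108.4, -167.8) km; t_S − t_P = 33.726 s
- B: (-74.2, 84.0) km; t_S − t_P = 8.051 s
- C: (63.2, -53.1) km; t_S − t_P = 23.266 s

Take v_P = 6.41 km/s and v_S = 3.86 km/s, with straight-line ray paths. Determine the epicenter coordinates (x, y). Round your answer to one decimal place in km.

-33.7 km east, 150.8 km north

Distance from S−P lag: d = Δt · v_P v_S / (v_P − v_S) = Δt · (6.41·3.86)/(6.41−3.86) ≈ 9.7030·Δt.
So d_A = 327.24, d_B = 78.12, d_C = 225.75 km.
Circle about each station: (x + 108.4)² + (y + 167.8)² = 327.24²; (x + 74.2)² + (y − 84.0)² = 78.12²; (x − 63.2)² + (y + 53.1)² = 225.75².
Subtracting pairs of circle equations eliminates x²+y² and gives linear equations (the radical axes):
68.4 x + 503.6 y = 73637.52
343.2 x + 229.4 y = 23029.41
Solving the 2×2 system: x ≈ -33.7, y ≈ 150.8 km.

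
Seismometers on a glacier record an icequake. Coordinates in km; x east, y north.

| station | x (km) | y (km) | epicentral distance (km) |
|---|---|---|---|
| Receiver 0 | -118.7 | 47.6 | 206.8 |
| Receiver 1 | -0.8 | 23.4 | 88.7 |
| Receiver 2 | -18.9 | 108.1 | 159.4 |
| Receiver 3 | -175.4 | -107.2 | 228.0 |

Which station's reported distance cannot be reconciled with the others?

Solve using three stations at a time. Using Receiver 0, Receiver 1, Receiver 2 (subtract circle equations pairwise → linear system) gives (x, y) ≈ (77.0, -19.2).
Distances from that point to each station vs reported:
  Receiver 0: calculated 206.8 vs reported 206.8 → residual 0.0 km
  Receiver 1: calculated 88.7 vs reported 88.7 → residual 0.0 km
  Receiver 2: calculated 159.4 vs reported 159.4 → residual 0.0 km
  Receiver 3: calculated 267.3 vs reported 228.0 → residual 39.3 km
Receiver 0, Receiver 1, Receiver 2 are mutually consistent (residuals ≈ 0); Receiver 3 is off by 39.3 km.

Receiver 3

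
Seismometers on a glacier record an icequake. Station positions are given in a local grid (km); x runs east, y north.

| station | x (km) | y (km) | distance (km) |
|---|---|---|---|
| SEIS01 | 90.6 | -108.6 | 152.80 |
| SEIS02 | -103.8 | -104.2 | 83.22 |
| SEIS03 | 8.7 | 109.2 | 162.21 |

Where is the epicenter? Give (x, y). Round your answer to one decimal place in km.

Circle about each station: (x − 90.6)² + (y + 108.6)² = 152.80²; (x + 103.8)² + (y + 104.2)² = 83.22²; (x − 8.7)² + (y − 109.2)² = 162.21².
Subtracting pairs of circle equations eliminates x²+y² and gives linear equations (the radical axes):
-388.8 x + 8.8 y = 18052.03
-163.8 x + 435.6 y = -10966.23
Solving the 2×2 system: x ≈ -47.4, y ≈ -43.0 km.
Check against SEIS01 (with the unrounded x, y): √((x − 90.6)²+(y + 108.6)²) = 152.80 ≈ 152.80 km. ✓

x ≈ -47.4 km, y ≈ -43.0 km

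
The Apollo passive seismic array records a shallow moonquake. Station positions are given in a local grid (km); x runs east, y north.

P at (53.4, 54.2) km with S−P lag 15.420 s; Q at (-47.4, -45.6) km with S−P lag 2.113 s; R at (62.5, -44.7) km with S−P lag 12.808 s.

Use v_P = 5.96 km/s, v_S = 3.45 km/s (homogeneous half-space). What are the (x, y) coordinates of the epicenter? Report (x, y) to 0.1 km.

-41.3 km east, -29.4 km north

Distance from S−P lag: d = Δt · v_P v_S / (v_P − v_S) = Δt · (5.96·3.45)/(5.96−3.45) ≈ 8.1920·Δt.
So d_P = 126.32, d_Q = 17.31, d_R = 104.92 km.
Circle about each station: (x − 53.4)² + (y − 54.2)² = 126.32²; (x + 47.4)² + (y + 45.6)² = 17.31²; (x − 62.5)² + (y + 44.7)² = 104.92².
Subtracting pairs of circle equations eliminates x²+y² and gives linear equations (the radical axes):
-201.6 x − 199.6 y = 14194.03
18.2 x − 197.8 y = 5063.68
Solving the 2×2 system: x ≈ -41.3, y ≈ -29.4 km.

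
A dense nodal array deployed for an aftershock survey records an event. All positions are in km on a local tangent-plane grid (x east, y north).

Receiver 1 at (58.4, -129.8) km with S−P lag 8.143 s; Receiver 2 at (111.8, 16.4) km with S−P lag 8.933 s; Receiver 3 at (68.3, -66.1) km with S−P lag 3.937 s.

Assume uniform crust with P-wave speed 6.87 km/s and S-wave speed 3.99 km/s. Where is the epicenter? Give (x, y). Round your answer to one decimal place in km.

Distance from S−P lag: d = Δt · v_P v_S / (v_P − v_S) = Δt · (6.87·3.99)/(6.87−3.99) ≈ 9.5178·Δt.
So d_Receiver 1 = 77.50, d_Receiver 2 = 85.02, d_Receiver 3 = 37.47 km.
Circle about each station: (x − 58.4)² + (y + 129.8)² = 77.50²; (x − 111.8)² + (y − 16.4)² = 85.02²; (x − 68.3)² + (y + 66.1)² = 37.47².
Subtracting pairs of circle equations eliminates x²+y² and gives linear equations (the radical axes):
106.8 x + 292.4 y = -8712.55
19.8 x + 127.4 y = -6622.25
Solving the 2×2 system: x ≈ 105.7, y ≈ -68.4 km.

x ≈ 105.7 km, y ≈ -68.4 km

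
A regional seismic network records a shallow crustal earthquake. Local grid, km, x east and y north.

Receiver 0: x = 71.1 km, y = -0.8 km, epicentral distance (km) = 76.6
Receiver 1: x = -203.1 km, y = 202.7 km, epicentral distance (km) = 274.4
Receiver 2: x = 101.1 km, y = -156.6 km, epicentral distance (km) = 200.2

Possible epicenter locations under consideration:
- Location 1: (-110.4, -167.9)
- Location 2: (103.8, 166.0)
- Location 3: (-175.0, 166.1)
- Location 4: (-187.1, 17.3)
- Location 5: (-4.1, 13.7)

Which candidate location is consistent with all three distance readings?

Location 5

For each candidate, compare |candidate − station| to the reported distance:
Location 1: residuals Receiver 0 170.1, Receiver 1 107.6, Receiver 2 11.6 → max 170.1 km
Location 2: residuals Receiver 0 93.4, Receiver 1 34.7, Receiver 2 122.4 → max 122.4 km
Location 3: residuals Receiver 0 220.8, Receiver 1 228.3, Receiver 2 224.5 → max 228.3 km
Location 4: residuals Receiver 0 182.2, Receiver 1 88.3, Receiver 2 136.4 → max 182.2 km
Location 5: residuals Receiver 0 0.0, Receiver 1 0.0, Receiver 2 0.0 → max 0.0 km
Only Location 5 has all residuals ≈ 0.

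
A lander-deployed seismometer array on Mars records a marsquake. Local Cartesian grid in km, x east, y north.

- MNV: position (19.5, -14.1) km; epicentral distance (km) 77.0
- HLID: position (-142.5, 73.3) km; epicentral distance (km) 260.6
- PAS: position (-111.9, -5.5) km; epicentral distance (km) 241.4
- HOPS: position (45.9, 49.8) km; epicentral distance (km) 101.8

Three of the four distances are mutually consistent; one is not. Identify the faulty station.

Solve using three stations at a time. Using MNV, HLID, HOPS (subtract circle equations pairwise → linear system) gives (x, y) ≈ (91.6, -41.2).
Distances from that point to each station vs reported:
  MNV: calculated 77.0 vs reported 77.0 → residual 0.0 km
  HLID: calculated 260.6 vs reported 260.6 → residual 0.0 km
  PAS: calculated 206.6 vs reported 241.4 → residual 34.8 km
  HOPS: calculated 101.8 vs reported 101.8 → residual 0.0 km
MNV, HLID, HOPS are mutually consistent (residuals ≈ 0); PAS is off by 34.8 km.

PAS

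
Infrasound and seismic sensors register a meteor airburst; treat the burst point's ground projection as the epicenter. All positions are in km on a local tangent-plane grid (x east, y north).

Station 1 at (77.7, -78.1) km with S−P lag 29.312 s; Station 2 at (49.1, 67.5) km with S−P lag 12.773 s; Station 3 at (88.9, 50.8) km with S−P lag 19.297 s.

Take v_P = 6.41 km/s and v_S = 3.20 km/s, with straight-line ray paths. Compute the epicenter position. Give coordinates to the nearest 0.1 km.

Distance from S−P lag: d = Δt · v_P v_S / (v_P − v_S) = Δt · (6.41·3.20)/(6.41−3.20) ≈ 6.3900·Δt.
So d_Station 1 = 187.30, d_Station 2 = 81.62, d_Station 3 = 123.31 km.
Circle about each station: (x − 77.7)² + (y + 78.1)² = 187.30²; (x − 49.1)² + (y − 67.5)² = 81.62²; (x − 88.9)² + (y − 50.8)² = 123.31².
Subtracting the Station 1 equation from the Station 2 and Station 3 equations removes the quadratic terms:
-57.2 x + 291.2 y = 23249.63
22.4 x + 257.8 y = 18222.88
Solving the 2×2 system: x ≈ -32.3, y ≈ 73.5 km.
Check against Station 1 (with the unrounded x, y): √((x − 77.7)²+(y + 78.1)²) = 187.31 ≈ 187.30 km. ✓

x ≈ -32.3 km, y ≈ 73.5 km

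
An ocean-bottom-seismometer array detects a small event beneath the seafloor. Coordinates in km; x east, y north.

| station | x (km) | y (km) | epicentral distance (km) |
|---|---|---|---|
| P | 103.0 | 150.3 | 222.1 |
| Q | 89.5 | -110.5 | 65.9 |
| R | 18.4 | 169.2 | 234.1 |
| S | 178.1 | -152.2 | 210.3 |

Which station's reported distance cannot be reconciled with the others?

S

Solve using three stations at a time. Using P, Q, R (subtract circle equations pairwise → linear system) gives (x, y) ≈ (43.2, -63.6).
Distances from that point to each station vs reported:
  P: calculated 222.1 vs reported 222.1 → residual 0.0 km
  Q: calculated 65.9 vs reported 65.9 → residual 0.0 km
  R: calculated 234.1 vs reported 234.1 → residual 0.0 km
  S: calculated 161.4 vs reported 210.3 → residual 48.9 km
P, Q, R are mutually consistent (residuals ≈ 0); S is off by 48.9 km.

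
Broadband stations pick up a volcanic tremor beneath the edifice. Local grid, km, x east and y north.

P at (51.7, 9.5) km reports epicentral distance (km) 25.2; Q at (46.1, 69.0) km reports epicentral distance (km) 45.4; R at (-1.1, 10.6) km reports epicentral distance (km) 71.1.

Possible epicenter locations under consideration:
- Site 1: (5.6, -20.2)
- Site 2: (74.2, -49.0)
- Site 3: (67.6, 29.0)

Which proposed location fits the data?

Site 3

For each candidate, compare |candidate − station| to the reported distance:
Site 1: residuals P 29.6, Q 52.6, R 39.6 → max 52.6 km
Site 2: residuals P 37.5, Q 75.9, R 24.9 → max 75.9 km
Site 3: residuals P 0.0, Q 0.0, R 0.0 → max 0.0 km
Only Site 3 has all residuals ≈ 0.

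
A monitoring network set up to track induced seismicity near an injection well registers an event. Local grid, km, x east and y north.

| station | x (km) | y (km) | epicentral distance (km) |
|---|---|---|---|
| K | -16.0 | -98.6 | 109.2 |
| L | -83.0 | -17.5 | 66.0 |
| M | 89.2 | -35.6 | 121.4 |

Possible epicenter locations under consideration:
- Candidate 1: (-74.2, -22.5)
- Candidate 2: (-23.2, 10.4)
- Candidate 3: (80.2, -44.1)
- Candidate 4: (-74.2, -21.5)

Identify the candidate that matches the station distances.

Candidate 2

For each candidate, compare |candidate − station| to the reported distance:
Candidate 1: residuals K 13.4, L 55.9, M 42.5 → max 55.9 km
Candidate 2: residuals K 0.0, L 0.0, M 0.0 → max 0.0 km
Candidate 3: residuals K 1.4, L 99.4, M 109.0 → max 109.0 km
Candidate 4: residuals K 12.6, L 56.3, M 42.6 → max 56.3 km
Only Candidate 2 has all residuals ≈ 0.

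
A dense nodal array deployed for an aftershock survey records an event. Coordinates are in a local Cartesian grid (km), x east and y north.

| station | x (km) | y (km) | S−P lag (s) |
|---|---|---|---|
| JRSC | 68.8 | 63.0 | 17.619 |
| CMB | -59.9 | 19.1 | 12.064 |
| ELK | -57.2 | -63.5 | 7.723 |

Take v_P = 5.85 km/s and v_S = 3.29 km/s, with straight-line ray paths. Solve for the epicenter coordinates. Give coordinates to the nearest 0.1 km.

(-0.8, -49.7)

Distance from S−P lag: d = Δt · v_P v_S / (v_P − v_S) = Δt · (5.85·3.29)/(5.85−3.29) ≈ 7.5182·Δt.
So d_JRSC = 132.46, d_CMB = 90.70, d_ELK = 58.06 km.
Circle about each station: (x − 68.8)² + (y − 63.0)² = 132.46²; (x + 59.9)² + (y − 19.1)² = 90.70²; (x + 57.2)² + (y + 63.5)² = 58.06².
Subtracting the JRSC equation from the CMB and ELK equations removes the quadratic terms:
-257.4 x − 87.8 y = 4569.54
-252.0 x − 253.0 y = 12776.34
Solving the 2×2 system: x ≈ -0.8, y ≈ -49.7 km.
Check against JRSC (with the unrounded x, y): √((x − 68.8)²+(y − 63.0)²) = 132.46 ≈ 132.46 km. ✓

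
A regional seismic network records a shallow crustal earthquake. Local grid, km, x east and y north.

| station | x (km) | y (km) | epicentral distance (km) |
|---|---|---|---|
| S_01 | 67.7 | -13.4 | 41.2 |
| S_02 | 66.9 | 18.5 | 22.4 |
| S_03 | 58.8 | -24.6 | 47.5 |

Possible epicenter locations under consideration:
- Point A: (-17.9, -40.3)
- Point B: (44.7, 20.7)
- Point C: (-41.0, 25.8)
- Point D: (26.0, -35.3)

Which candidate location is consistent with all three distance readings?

For each candidate, compare |candidate − station| to the reported distance:
Point A: residuals S_01 48.5, S_02 80.8, S_03 30.8 → max 80.8 km
Point B: residuals S_01 0.1, S_02 0.1, S_03 0.1 → max 0.1 km
Point C: residuals S_01 74.4, S_02 85.7, S_03 64.3 → max 85.7 km
Point D: residuals S_01 5.9, S_02 45.2, S_03 13.0 → max 45.2 km
Only Point B has all residuals ≈ 0.

Point B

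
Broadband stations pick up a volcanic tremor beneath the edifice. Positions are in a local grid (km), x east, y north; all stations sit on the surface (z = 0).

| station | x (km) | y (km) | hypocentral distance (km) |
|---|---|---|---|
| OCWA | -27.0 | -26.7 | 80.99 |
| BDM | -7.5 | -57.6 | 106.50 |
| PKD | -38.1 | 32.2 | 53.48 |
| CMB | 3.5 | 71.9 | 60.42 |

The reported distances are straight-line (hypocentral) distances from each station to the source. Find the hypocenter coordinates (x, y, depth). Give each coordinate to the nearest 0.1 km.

Each station gives a sphere (x−x_i)² + (y−y_i)² + z² = d_i² (stations at z=0).
Subtracting the OCWA sphere from BDM and PKD: z² cancels, leaving linear equations in x and y:
39.0 x − 61.8 y = -2850.75
-22.2 x + 117.8 y = 4745.83
Solving: x ≈ -13.198, y ≈ 37.800 km (keep extra digits for the depth step; rounded: -13.2, 37.8).
Then from the OCWA sphere: z² = 80.99² − (x + 27.0)² − (y + 26.7)² with x = -13.198, y = 37.800, so z ≈ 46.996 ≈ 47.0 km.
Check against CMB (with the unrounded solution): distance 60.42 ≈ 60.42 km. ✓

(-13.2, 37.8, 47.0)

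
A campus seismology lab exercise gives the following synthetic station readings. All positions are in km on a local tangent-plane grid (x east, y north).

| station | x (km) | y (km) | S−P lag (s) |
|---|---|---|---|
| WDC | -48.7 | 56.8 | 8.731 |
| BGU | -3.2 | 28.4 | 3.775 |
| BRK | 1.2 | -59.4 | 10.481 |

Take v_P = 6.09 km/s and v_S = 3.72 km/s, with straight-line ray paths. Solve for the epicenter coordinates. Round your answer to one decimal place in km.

32.1 km east, 35.9 km north

Distance from S−P lag: d = Δt · v_P v_S / (v_P − v_S) = Δt · (6.09·3.72)/(6.09−3.72) ≈ 9.5590·Δt.
So d_WDC = 83.46, d_BGU = 36.09, d_BRK = 100.19 km.
Circle about each station: (x + 48.7)² + (y − 56.8)² = 83.46²; (x + 3.2)² + (y − 28.4)² = 36.09²; (x − 1.2)² + (y + 59.4)² = 100.19².
Subtracting pairs of circle equations eliminates x²+y² and gives linear equations (the radical axes):
91.0 x − 56.8 y = 881.95
99.8 x − 232.4 y = -5140.59
Solving the 2×2 system: x ≈ 32.1, y ≈ 35.9 km.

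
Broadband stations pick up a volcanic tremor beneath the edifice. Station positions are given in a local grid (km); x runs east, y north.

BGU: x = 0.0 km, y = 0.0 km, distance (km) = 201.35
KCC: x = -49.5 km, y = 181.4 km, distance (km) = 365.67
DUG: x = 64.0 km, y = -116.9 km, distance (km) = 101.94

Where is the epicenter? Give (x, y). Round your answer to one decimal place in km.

x ≈ 165.9 km, y ≈ -114.1 km

Circle about each station: x² + y² = 201.35²; (x + 49.5)² + (y − 181.4)² = 365.67²; (x − 64.0)² + (y + 116.9)² = 101.94².
Subtracting the BGU equation from the KCC and DUG equations removes the quadratic terms:
-99.0 x + 362.8 y = -57816.52
128.0 x − 233.8 y = 47911.67
Solving the 2×2 system: x ≈ 165.9, y ≈ -114.1 km.
Check against BGU (with the unrounded x, y): √(x²+y²) = 201.36 ≈ 201.35 km. ✓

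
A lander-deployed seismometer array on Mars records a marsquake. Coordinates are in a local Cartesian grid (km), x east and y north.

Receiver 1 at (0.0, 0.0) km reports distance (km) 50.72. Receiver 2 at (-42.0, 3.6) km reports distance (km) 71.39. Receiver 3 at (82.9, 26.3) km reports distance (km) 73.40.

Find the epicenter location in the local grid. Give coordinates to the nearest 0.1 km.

Circle about each station: x² + y² = 50.72²; (x + 42.0)² + (y − 3.6)² = 71.39²; (x − 82.9)² + (y − 26.3)² = 73.40².
Subtracting pairs of circle equations eliminates x²+y² and gives linear equations (the radical axes):
-84.0 x + 7.2 y = -747.05
165.8 x + 52.6 y = 4749.06
Solving the 2×2 system: x ≈ 13.1, y ≈ 49.0 km.

13.1 km east, 49.0 km north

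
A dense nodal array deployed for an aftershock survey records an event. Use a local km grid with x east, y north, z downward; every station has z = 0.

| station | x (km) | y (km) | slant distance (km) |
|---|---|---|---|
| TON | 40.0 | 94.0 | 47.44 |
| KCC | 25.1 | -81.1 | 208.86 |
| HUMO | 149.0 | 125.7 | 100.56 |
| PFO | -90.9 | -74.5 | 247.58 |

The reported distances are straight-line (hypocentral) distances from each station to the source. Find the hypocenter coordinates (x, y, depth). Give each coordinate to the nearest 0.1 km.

(54.7, 122.7, 34.8)

Each station gives a sphere (x−x_i)² + (y−y_i)² + z² = d_i² (stations at z=0).
Subtracting the TON sphere from KCC and HUMO: z² cancels, leaving linear equations in x and y:
-29.8 x − 350.2 y = -44600.73
218.0 x + 63.4 y = 19703.73
Solving: x ≈ 54.699, y ≈ 122.703 km (keep extra digits for the depth step; rounded: 54.7, 122.7).
Then from the TON sphere: z² = 47.44² − (x − 40.0)² − (y − 94.0)² with x = 54.699, y = 122.703, so z ≈ 34.794 ≈ 34.8 km.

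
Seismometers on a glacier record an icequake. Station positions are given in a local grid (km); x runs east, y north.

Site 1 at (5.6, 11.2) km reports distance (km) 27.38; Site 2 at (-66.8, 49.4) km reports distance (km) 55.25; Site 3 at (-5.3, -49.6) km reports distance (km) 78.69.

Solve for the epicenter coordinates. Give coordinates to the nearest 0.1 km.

x ≈ -15.7 km, y ≈ 28.4 km

Circle about each station: (x − 5.6)² + (y − 11.2)² = 27.38²; (x + 66.8)² + (y − 49.4)² = 55.25²; (x + 5.3)² + (y + 49.6)² = 78.69².
Subtracting the Site 1 equation from the Site 2 and Site 3 equations removes the quadratic terms:
-144.8 x + 76.4 y = 4442.90
-21.8 x − 121.6 y = -3111.00
Solving the 2×2 system: x ≈ -15.7, y ≈ 28.4 km.
Check against Site 1 (with the unrounded x, y): √((x − 5.6)²+(y − 11.2)²) = 27.38 ≈ 27.38 km. ✓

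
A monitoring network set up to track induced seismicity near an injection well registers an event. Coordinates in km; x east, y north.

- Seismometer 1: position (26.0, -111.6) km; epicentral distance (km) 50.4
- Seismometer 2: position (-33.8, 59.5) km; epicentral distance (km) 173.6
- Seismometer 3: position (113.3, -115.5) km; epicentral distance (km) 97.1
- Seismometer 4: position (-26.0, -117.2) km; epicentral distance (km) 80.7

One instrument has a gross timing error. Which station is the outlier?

Solve using three stations at a time. Using Seismometer 1, Seismometer 3, Seismometer 4 (subtract circle equations pairwise → linear system) gives (x, y) ≈ (32.5, -61.7).
Distances from that point to each station vs reported:
  Seismometer 1: calculated 50.4 vs reported 50.4 → residual 0.0 km
  Seismometer 2: calculated 138.1 vs reported 173.6 → residual 35.5 km
  Seismometer 3: calculated 97.1 vs reported 97.1 → residual 0.0 km
  Seismometer 4: calculated 80.7 vs reported 80.7 → residual 0.0 km
Seismometer 1, Seismometer 3, Seismometer 4 are mutually consistent (residuals ≈ 0); Seismometer 2 is off by 35.5 km.

Seismometer 2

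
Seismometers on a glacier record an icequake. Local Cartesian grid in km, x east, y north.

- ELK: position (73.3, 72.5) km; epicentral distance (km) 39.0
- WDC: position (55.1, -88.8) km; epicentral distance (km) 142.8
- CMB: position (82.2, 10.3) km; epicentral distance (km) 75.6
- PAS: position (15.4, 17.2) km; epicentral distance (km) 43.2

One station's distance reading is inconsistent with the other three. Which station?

CMB

Solve using three stations at a time. Using ELK, WDC, PAS (subtract circle equations pairwise → linear system) gives (x, y) ≈ (39.4, 53.1).
Distances from that point to each station vs reported:
  ELK: calculated 39.0 vs reported 39.0 → residual 0.0 km
  WDC: calculated 142.8 vs reported 142.8 → residual 0.0 km
  CMB: calculated 60.6 vs reported 75.6 → residual 15.0 km
  PAS: calculated 43.2 vs reported 43.2 → residual 0.0 km
ELK, WDC, PAS are mutually consistent (residuals ≈ 0); CMB is off by 15.0 km.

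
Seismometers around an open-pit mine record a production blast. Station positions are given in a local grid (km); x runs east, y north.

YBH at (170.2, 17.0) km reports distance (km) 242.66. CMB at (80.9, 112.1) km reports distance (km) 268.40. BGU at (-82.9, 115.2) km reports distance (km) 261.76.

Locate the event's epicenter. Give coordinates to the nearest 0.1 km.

x ≈ -16.5 km, y ≈ -138.0 km

Circle about each station: (x − 170.2)² + (y − 17.0)² = 242.66²; (x − 80.9)² + (y − 112.1)² = 268.40²; (x + 82.9)² + (y − 115.2)² = 261.76².
Subtracting the YBH equation from the CMB and BGU equations removes the quadratic terms:
-178.6 x + 190.2 y = -23300.50
-506.2 x + 196.4 y = -18748.01
Solving the 2×2 system: x ≈ -16.5, y ≈ -138.0 km.
Check against YBH (with the unrounded x, y): √((x − 170.2)²+(y − 17.0)²) = 242.67 ≈ 242.66 km. ✓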